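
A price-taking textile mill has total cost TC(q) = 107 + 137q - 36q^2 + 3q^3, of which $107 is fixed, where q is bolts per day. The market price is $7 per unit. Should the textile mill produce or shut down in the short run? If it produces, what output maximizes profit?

Strip out fixed cost: VC = 137q - 36q^2 + 3q^3. Then AVC = 137 - 36q + 3q^2 and MC = 137 - 72q + 9q^2.
The AVC parabola has its vertex at q = 36/6 = 6, where AVC = 137 - 36·6 + 3·6^2 = $29.
Since P = $7 < min AVC = $29, price fails to cover variable cost at any output.
Best response: produce nothing and absorb the $107 fixed cost.

Shut down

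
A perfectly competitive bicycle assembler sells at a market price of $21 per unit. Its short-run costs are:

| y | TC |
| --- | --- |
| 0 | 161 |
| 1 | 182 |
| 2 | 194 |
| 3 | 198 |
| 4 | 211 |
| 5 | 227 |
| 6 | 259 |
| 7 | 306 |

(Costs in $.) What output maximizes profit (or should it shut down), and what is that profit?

Compute π = P·y − TC at each output: y=0: -161; y=1: -161; y=2: -152; y=3: -135; y=4: -127; y=5: -122; y=6: -133; y=7: -159.
Profit is maximized at y = 5. AVC there is 66/5 = $13.20 ≤ P, so producing beats shutting down (which would give -$161).

y = 5; profit = -$122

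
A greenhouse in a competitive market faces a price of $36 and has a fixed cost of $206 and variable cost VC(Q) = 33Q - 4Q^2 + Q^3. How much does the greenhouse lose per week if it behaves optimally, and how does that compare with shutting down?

Profit = -$188 at Q = 3

AVC = 33 - 4Q + Q^2; min AVC = $29 at Q = 2. Since P = $36 ≥ min AVC, the firm produces.
With MC = 33 - 8Q + 3Q^2, P = MC on the upward-sloping part at Q* = 3.
TR = 36·3 = 108. TC = 206 + 90 = 296. Profit = 108 − 296 = -$188.
By producing, the firm covers all variable cost plus $18 of fixed cost; shutting down would lose the full $206.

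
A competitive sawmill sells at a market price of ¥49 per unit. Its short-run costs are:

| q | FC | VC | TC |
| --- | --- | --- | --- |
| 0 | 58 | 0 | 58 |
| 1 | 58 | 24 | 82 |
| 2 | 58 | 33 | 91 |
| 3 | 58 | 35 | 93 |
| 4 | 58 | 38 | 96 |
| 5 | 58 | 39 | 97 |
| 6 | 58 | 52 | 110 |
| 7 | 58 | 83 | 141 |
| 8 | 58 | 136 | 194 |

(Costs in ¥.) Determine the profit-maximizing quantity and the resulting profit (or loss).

q = 7; profit = ¥202

Profit at each row (π = 49q − TC): q=0: -58; q=1: -33; q=2: 7; q=3: 54; q=4: 100; q=5: 148; q=6: 184; q=7: 202; q=8: 198.
Profit is maximized at q = 7. AVC there is 83/7 = ¥11.86 ≤ P, so producing beats shutting down (which would give -¥58).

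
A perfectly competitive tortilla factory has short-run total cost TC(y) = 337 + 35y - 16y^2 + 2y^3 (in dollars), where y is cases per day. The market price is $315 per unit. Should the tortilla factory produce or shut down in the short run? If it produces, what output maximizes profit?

Variable cost is VC = 35y - 16y^2 + 2y^3, so AVC = VC/y = 35 - 16y + 2y^2 and MC = dTC/dy = 35 - 32y + 6y^2.
The AVC parabola has its vertex at y = 16/4 = 4, where AVC = 35 - 16·4 + 2·4^2 = $3.
Because $315 ≥ $3, revenue can cover variable cost; the firm operates.
Solving P = MC: -280 - 32y + 6y^2 = 0 ⇒ y = -14/3 or 10. On the upward-sloping branch, y* = 10.
Check: AVC at y = 10 is $75 ≤ P, so revenue covers variable cost.
Profit = P·y − TC = 315·10 − 1087 = $2063.

Produce at y = 10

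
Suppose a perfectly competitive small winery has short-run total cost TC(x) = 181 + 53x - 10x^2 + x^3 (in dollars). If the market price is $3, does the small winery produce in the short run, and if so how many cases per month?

Strip out fixed cost: VC = 53x - 10x^2 + x^3. Then AVC = 53 - 10x + x^2 and MC = 53 - 20x + 3x^2.
The AVC parabola has its vertex at x = 10/2 = 5, where AVC = 53 - 10·5 + 5^2 = $28.
P = $3 lies below min AVC = $28; no output level covers variable cost.
The firm minimizes its loss by shutting down and losing only its fixed cost of $181.

Shut down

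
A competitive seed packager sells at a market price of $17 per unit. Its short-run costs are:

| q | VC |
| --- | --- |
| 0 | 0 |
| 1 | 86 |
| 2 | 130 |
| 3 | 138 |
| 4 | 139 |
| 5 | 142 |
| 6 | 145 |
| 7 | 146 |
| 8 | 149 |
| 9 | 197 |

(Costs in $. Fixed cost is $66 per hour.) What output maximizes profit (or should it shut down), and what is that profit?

q = 0 (shut down); profit = -$66

Profit at each row (π = 17q − TC): q=0: -66; q=1: -135; q=2: -162; q=3: -153; q=4: -137; q=5: -123; q=6: -109; q=7: -93; q=8: -79; q=9: -110.
Profit is highest at q = 0. Equivalently, the lowest AVC in the table is 149/8 ≈ $18.62 at q = 8, and P = $17 falls below it — price never covers variable cost, so the firm shuts down and loses only its fixed cost.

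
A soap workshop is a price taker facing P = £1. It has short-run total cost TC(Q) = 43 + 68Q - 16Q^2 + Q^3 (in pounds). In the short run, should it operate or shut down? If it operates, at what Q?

Shut down

From TC, MC = TC'(Q) = 68 - 32Q + 3Q^2 and AVC = VC/Q = 68 - 16Q + Q^2.
The AVC parabola has its vertex at Q = 16/2 = 8, where AVC = 68 - 16·8 + 8^2 = £4.
Since P = £1 < min AVC = £4, price fails to cover variable cost at any output.
Best response: produce nothing and absorb the £43 fixed cost.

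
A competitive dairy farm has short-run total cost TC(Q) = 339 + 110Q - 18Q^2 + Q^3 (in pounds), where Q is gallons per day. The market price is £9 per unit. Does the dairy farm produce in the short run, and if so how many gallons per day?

From TC, MC = TC'(Q) = 110 - 36Q + 3Q^2 and AVC = VC/Q = 110 - 18Q + Q^2.
The AVC parabola has its vertex at Q = 18/2 = 9, where AVC = 110 - 18·9 + 9^2 = £29.
P = £9 lies below min AVC = £29; no output level covers variable cost.
Best response: produce nothing and absorb the £339 fixed cost.

Shut down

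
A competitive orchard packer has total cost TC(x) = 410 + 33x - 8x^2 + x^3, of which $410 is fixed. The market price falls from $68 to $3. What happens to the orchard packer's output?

Output falls from 7 to 0 (the firm shuts down)

AVC = 33 - 8x + x^2, minimized at x = 4 where min AVC = $17. MC = 33 - 16x + 3x^2.
With P = $68 above the shutdown price, P = MC gives x = 7.
At P = $3 < min AVC = $17, price no longer covers variable cost at any output, so the firm shuts down: x = 0.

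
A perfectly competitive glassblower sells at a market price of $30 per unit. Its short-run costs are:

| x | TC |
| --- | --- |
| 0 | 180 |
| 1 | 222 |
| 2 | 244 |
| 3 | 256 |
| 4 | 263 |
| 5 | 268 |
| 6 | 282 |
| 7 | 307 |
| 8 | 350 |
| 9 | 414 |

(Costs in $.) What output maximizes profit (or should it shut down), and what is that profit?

x = 7; profit = -$97

Tabulate TR − TC: x=0: -180; x=1: -192; x=2: -184; x=3: -166; x=4: -143; x=5: -118; x=6: -102; x=7: -97; x=8: -110; x=9: -144.
Profit is maximized at x = 7. AVC there is 127/7 = $18.14 ≤ P, so producing beats shutting down (which would give -$180).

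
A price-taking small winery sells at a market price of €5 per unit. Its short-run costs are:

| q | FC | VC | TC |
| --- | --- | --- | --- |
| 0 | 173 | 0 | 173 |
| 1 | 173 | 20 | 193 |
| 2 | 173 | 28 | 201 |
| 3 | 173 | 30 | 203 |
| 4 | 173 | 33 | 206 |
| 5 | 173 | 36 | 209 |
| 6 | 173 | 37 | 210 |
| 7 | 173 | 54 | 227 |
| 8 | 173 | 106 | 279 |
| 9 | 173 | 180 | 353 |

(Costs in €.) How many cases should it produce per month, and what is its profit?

Compute π = P·q − TC at each output: q=0: -173; q=1: -188; q=2: -191; q=3: -188; q=4: -186; q=5: -184; q=6: -180; q=7: -192; q=8: -239; q=9: -308.
Profit is highest at q = 0. Equivalently, the lowest AVC in the table is 37/6 ≈ €6.17 at q = 6, and P = €5 falls below it — price never covers variable cost, so the firm shuts down and loses only its fixed cost.

q = 0 (shut down); profit = -€173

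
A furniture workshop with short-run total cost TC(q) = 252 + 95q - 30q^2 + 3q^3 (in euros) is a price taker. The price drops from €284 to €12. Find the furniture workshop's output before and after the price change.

AVC = 95 - 30q + 3q^2, minimized at q = 5 where min AVC = €20. MC = 95 - 60q + 9q^2.
At P = €284 ≥ min AVC, set P = MC on the rising branch: q = 9.
At P = €12 < min AVC = €20, price no longer covers variable cost at any output, so the firm shuts down: q = 0.

Output falls from 9 to 0 (the firm shuts down)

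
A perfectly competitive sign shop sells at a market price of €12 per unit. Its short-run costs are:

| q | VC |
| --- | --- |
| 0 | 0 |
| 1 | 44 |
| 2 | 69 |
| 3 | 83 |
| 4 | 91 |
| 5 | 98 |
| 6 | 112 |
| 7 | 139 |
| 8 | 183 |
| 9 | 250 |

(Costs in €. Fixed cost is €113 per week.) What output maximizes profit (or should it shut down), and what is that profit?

Tabulate TR − TC: q=0: -113; q=1: -145; q=2: -158; q=3: -160; q=4: -156; q=5: -151; q=6: -153; q=7: -168; q=8: -200; q=9: -255.
Profit is highest at q = 0. Equivalently, the lowest AVC in the table is 112/6 ≈ €18.67 at q = 6, and P = €12 falls below it — price never covers variable cost, so the firm shuts down and loses only its fixed cost.

q = 0 (shut down); profit = -€113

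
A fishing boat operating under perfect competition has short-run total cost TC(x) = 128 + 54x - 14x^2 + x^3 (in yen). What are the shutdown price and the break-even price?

Shutdown price = ¥5; break-even price = ¥22

AVC = 54 - 14x + x^2; minimized at x = 7, giving min AVC = ¥5. That is the shutdown price.
ATC = 128/x + 54 - 14x + x^2. Setting dATC/dx = −128/x^2 − 14 + 2x = 0 gives x = 8 (since 2·8^3 − 14·8^2 = 128).
min ATC = 128/8 + 54 − 14·8 + 8^2 = ¥22. That is the break-even price.
Between these two prices the firm operates at a loss; above ¥22 it earns a profit.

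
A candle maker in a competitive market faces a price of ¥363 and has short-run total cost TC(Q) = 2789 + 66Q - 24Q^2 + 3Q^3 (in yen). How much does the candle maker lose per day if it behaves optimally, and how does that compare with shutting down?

Profit = -¥359 at Q = 9

AVC = 66 - 24Q + 3Q^2 has its minimum ¥18 at Q = 4; price ¥363 clears that bar, so the firm operates.
With MC = 66 - 48Q + 9Q^2, P = MC on the upward-sloping part at Q* = 9.
TR = 363·9 = 3267. TC = 2789 + 837 = 3626. Profit = 3267 − 3626 = -¥359.
By producing, the firm covers all variable cost plus ¥2430 of fixed cost; shutting down would lose the full ¥2789.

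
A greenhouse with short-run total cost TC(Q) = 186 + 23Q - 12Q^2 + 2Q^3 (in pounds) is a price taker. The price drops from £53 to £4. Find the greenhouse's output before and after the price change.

MC = 23 - 24Q + 6Q^2; the shutdown threshold is min AVC = £5 (at Q = 3).
At P = £53 ≥ min AVC, set P = MC on the rising branch: Q = 5.
At P = £4 < min AVC = £5, price no longer covers variable cost at any output, so the firm shuts down: Q = 0.

Output falls from 5 to 0 (the firm shuts down)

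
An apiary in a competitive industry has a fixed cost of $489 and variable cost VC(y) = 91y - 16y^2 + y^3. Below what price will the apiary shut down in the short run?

The firm shuts down when price falls below the minimum of average variable cost. AVC = VC/y = 91 - 16y + y^2.
dAVC/dy = -16 + 2y = 0 gives y = 8. min AVC = 91 - 16·8 + 8^2 = 27.
For P < $27 the firm produces nothing.

$27 per unit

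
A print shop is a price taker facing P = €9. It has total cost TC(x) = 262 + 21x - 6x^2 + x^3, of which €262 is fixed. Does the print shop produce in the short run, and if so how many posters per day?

Strip out fixed cost: VC = 21x - 6x^2 + x^3. Then AVC = 21 - 6x + x^2 and MC = 21 - 12x + 3x^2.
The AVC parabola has its vertex at x = 6/2 = 3, where AVC = 21 - 6·3 + 3^2 = €12.
P = €9 lies below min AVC = €12; no output level covers variable cost.
Best response: produce nothing and absorb the €262 fixed cost.

Shut down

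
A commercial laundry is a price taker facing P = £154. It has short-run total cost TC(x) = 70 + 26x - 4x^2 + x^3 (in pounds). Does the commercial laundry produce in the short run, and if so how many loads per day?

From TC, MC = TC'(x) = 26 - 8x + 3x^2 and AVC = VC/x = 26 - 4x + x^2.
AVC hits its minimum where MC = AVC, at x = 2, giving min AVC = 26 - 4·2 + 2^2 = £22.
Since P = £154 ≥ min AVC = £22, price covers variable cost and the firm should produce.
P = MC gives -128 - 8x + 3x^2 = 0, with roots -16/3 and 8. Take the larger (rising MC): x* = 8.
Check: AVC at x = 8 is £58 ≤ P, so revenue covers variable cost.
Profit = P·x − TC = 154·8 − 534 = £698.

Produce at x = 8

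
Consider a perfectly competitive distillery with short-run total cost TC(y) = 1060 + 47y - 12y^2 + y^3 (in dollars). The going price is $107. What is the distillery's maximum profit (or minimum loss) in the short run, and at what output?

Profit = -$260 at y = 10

AVC = 47 - 12y + y^2 has its minimum $11 at y = 6; price $107 clears that bar, so the firm operates.
With MC = 47 - 24y + 3y^2, P = MC on the upward-sloping part at y* = 10.
TR = 107·10 = 1070. TC = 1060 + 270 = 1330. Profit = 1070 − 1330 = -$260.
By producing, the firm covers all variable cost plus $800 of fixed cost; shutting down would lose the full $1060.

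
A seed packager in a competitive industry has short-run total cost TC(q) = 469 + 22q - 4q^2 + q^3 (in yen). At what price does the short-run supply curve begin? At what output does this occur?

¥18 per unit, at q = 2

The firm shuts down when price falls below the minimum of average variable cost. AVC = VC/q = 22 - 4q + q^2.
At the minimum of AVC, MC = AVC. MC = 22 - 8q + 3q^2; setting MC = AVC gives 2q^2 - 4q = 0, so q = 2. min AVC = 18.
The firm shuts down for any P below ¥18.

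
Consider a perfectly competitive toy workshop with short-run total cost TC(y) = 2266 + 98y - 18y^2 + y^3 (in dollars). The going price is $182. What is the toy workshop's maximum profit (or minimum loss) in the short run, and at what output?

AVC = 98 - 18y + y^2; min AVC = $17 at y = 9. Since P = $182 ≥ min AVC, the firm produces.
MC = 98 - 36y + 3y^2. Setting P = MC and taking the root on the rising branch gives y* = 14.
TR = 182·14 = 2548. TC = 2266 + 588 = 2854. Profit = 2548 − 2854 = -$306.
Shutting down would mean losing the fixed cost of $2266, so operating at a loss of $306 is better by $1960.

Profit = -$306 at y = 14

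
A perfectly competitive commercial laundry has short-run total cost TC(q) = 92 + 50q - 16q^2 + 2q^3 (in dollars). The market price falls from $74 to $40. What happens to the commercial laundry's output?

AVC = 50 - 16q + 2q^2, minimized at q = 4 where min AVC = $18. MC = 50 - 32q + 6q^2.
With P = $74 above the shutdown price, P = MC gives q = 6.
At P = $40 ≥ min AVC, set P = MC: q = 5. The firm stays open but cuts output.

Output falls from 6 to 5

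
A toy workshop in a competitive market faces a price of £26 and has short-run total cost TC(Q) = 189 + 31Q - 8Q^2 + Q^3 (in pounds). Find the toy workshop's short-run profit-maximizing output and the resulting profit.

AVC = 31 - 8Q + Q^2; min AVC = £15 at Q = 4. Since P = £26 ≥ min AVC, the firm produces.
MC = 31 - 16Q + 3Q^2. Setting P = MC and taking the root on the rising branch gives Q* = 5.
TR = 26·5 = 130. TC = 189 + 80 = 269. Profit = 130 − 269 = -£139.
Shutting down would mean losing the fixed cost of £189, so operating at a loss of £139 is better by £50.

Profit = -£139 at Q = 5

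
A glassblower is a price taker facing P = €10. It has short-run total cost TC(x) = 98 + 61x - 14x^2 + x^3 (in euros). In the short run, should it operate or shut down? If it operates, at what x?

Shut down

Strip out fixed cost: VC = 61x - 14x^2 + x^3. Then AVC = 61 - 14x + x^2 and MC = 61 - 28x + 3x^2.
The AVC parabola has its vertex at x = 14/2 = 7, where AVC = 61 - 14·7 + 7^2 = €12.
Since P = €10 < min AVC = €12, price fails to cover variable cost at any output.
Best response: produce nothing and absorb the €98 fixed cost.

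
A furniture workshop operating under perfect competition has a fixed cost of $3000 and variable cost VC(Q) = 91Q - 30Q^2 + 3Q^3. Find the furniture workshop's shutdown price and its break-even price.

Shutdown price = $16; break-even price = $391

AVC = 91 - 30Q + 3Q^2; minimized at Q = 5, giving min AVC = $16. That is the shutdown price.
ATC = 3000/Q + 91 - 30Q + 3Q^2. Setting dATC/dQ = −3000/Q^2 − 30 + 6Q = 0 gives Q = 10 (since 6·10^3 − 30·10^2 = 3000).
min ATC = 3000/10 + 91 − 30·10 + 3·10^2 = $391. That is the break-even price.
For $16 ≤ P < $391 the firm produces at a loss; below $16 it shuts down.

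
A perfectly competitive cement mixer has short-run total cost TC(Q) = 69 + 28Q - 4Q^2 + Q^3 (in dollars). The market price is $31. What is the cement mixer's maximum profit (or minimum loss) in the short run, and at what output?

AVC = 28 - 4Q + Q^2 has its minimum $24 at Q = 2; price $31 clears that bar, so the firm operates.
With MC = 28 - 8Q + 3Q^2, P = MC on the upward-sloping part at Q* = 3.
TR = 31·3 = 93. TC = 69 + 75 = 144. Profit = 93 − 144 = -$51.
That loss of $51 beats the $69 the firm would lose by shutting down; producing recovers $18 of fixed cost.

Profit = -$51 at Q = 3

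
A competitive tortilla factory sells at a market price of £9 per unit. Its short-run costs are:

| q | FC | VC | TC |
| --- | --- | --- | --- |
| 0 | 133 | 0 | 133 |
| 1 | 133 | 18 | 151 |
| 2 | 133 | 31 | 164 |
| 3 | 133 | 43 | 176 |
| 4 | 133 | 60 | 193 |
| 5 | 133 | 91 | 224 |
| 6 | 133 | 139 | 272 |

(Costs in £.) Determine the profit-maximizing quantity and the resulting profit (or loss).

Tabulate TR − TC: q=0: -133; q=1: -142; q=2: -146; q=3: -149; q=4: -157; q=5: -179; q=6: -218.
Profit is highest at q = 0. Equivalently, the lowest AVC in the table is 43/3 ≈ £14.33 at q = 3, and P = £9 falls below it — price never covers variable cost, so the firm shuts down and loses only its fixed cost.

q = 0 (shut down); profit = -£133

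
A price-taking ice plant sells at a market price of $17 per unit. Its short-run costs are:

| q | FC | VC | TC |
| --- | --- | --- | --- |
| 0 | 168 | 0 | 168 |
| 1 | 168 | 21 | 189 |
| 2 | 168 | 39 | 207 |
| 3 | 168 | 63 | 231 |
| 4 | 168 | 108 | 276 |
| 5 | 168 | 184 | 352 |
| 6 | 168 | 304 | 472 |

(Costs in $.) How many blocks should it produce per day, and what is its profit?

q = 0 (shut down); profit = -$168

Profit at each row (π = 17q − TC): q=0: -168; q=1: -172; q=2: -173; q=3: -180; q=4: -208; q=5: -267; q=6: -370.
Profit is highest at q = 0. Equivalently, the lowest AVC in the table is 39/2 ≈ $19.50 at q = 2, and P = $17 falls below it — price never covers variable cost, so the firm shuts down and loses only its fixed cost.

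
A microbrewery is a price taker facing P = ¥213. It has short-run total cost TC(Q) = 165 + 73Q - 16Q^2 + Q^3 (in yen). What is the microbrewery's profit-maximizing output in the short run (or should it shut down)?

Produce at Q = 14

From TC, MC = TC'(Q) = 73 - 32Q + 3Q^2 and AVC = VC/Q = 73 - 16Q + Q^2.
The AVC parabola has its vertex at Q = 16/2 = 8, where AVC = 73 - 16·8 + 8^2 = ¥9.
Since P = ¥213 ≥ min AVC = ¥9, price covers variable cost and the firm should produce.
P = MC gives -140 - 32Q + 3Q^2 = 0, with roots -10/3 and 14. Take the larger (rising MC): Q* = 14.
Check: AVC at Q = 14 is ¥45 ≤ P, so revenue covers variable cost.
Profit = P·Q − TC = 213·14 − 795 = ¥2187.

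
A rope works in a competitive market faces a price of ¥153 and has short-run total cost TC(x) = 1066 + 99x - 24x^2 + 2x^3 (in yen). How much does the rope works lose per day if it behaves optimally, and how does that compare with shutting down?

Profit = -¥94 at x = 9

AVC = 99 - 24x + 2x^2; min AVC = ¥27 at x = 6. Since P = ¥153 ≥ min AVC, the firm produces.
MC = 99 - 48x + 6x^2. Setting P = MC and taking the root on the rising branch gives x* = 9.
TR = 153·9 = 1377. TC = 1066 + 405 = 1471. Profit = 1377 − 1471 = -¥94.
Shutting down would mean losing the fixed cost of ¥1066, so operating at a loss of ¥94 is better by ¥972.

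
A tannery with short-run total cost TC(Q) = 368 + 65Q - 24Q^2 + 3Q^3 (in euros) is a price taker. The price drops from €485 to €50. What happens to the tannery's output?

MC = 65 - 48Q + 9Q^2; the shutdown threshold is min AVC = €17 (at Q = 4).
At P = €485 ≥ min AVC, set P = MC on the rising branch: Q = 10.
At P = €50 ≥ min AVC, set P = MC: Q = 5. The firm stays open but cuts output.

Output falls from 10 to 5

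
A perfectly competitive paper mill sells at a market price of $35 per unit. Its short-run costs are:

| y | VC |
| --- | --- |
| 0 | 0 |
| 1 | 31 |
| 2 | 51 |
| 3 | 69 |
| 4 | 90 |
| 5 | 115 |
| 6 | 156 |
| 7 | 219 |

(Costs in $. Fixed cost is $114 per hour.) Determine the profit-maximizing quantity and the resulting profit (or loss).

Compute π = P·y − TC at each output: y=0: -114; y=1: -110; y=2: -95; y=3: -78; y=4: -64; y=5: -54; y=6: -60; y=7: -88.
Profit is maximized at y = 5. AVC there is 115/5 = $23 ≤ P, so producing beats shutting down (which would give -$114).

y = 5; profit = -$54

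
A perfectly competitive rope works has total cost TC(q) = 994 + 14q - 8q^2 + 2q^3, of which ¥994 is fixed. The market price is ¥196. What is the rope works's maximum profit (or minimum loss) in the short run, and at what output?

AVC = 14 - 8q + 2q^2; min AVC = ¥6 at q = 2. Since P = ¥196 ≥ min AVC, the firm produces.
MC = 14 - 16q + 6q^2. Setting P = MC and taking the root on the rising branch gives q* = 7.
TR = 196·7 = 1372. TC = 994 + 392 = 1386. Profit = 1372 − 1386 = -¥14.
By producing, the firm covers all variable cost plus ¥980 of fixed cost; shutting down would lose the full ¥994.

Profit = -¥14 at q = 7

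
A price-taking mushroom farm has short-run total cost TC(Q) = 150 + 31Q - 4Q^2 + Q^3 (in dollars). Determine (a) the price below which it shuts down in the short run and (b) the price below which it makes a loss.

Shutdown price = min AVC. AVC = 31 - 4Q + Q^2, with vertex at Q = 2 and minimum $27.
ATC = 150/Q + 31 - 4Q + Q^2. Setting dATC/dQ = −150/Q^2 − 4 + 2Q = 0 gives Q = 5 (since 2·5^3 − 4·5^2 = 150).
min ATC = 150/5 + 31 − 4·5 + 5^2 = $66. That is the break-even price.
Between these two prices the firm operates at a loss; above $66 it earns a profit.

Shutdown price = $27; break-even price = $66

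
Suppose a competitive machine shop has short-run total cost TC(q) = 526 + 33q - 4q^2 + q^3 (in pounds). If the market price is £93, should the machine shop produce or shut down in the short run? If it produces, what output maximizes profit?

Produce at q = 6

Variable cost is VC = 33q - 4q^2 + q^3, so AVC = VC/q = 33 - 4q + q^2 and MC = dTC/dq = 33 - 8q + 3q^2.
AVC is minimized where dAVC/dq = -4 + 2q = 0, at q = 2; min AVC = 33 - 4·2 + 2^2 = £29.
Since P = £93 ≥ min AVC = £29, price covers variable cost and the firm should produce.
P = MC gives -60 - 8q + 3q^2 = 0, with roots -10/3 and 6. Take the larger (rising MC): q* = 6.
Check: AVC at q = 6 is £45 ≤ P, so revenue covers variable cost.
Profit = P·q − TC = 93·6 − 796 = -£238, a loss, but smaller than the £526 fixed cost the firm would lose by shutting down.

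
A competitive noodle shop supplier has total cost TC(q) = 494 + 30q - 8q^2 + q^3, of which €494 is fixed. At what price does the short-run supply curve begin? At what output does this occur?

€14 per unit, at q = 4

The firm shuts down when price falls below the minimum of average variable cost. AVC = VC/q = 30 - 8q + q^2.
At the minimum of AVC, MC = AVC. MC = 30 - 16q + 3q^2; setting MC = AVC gives 2q^2 - 8q = 0, so q = 4. min AVC = 14.
For P < €14 the firm produces nothing.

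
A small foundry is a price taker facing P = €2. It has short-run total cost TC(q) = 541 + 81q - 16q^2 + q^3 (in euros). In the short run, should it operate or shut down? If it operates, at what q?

Shut down

Variable cost is VC = 81q - 16q^2 + q^3, so AVC = VC/q = 81 - 16q + q^2 and MC = dTC/dq = 81 - 32q + 3q^2.
AVC hits its minimum where MC = AVC, at q = 8, giving min AVC = 81 - 16·8 + 8^2 = €17.
P = €2 lies below min AVC = €17; no output level covers variable cost.
Best response: produce nothing and absorb the €541 fixed cost.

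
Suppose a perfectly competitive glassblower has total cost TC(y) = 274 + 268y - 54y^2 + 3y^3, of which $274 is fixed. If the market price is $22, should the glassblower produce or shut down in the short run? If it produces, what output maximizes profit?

Variable cost is VC = 268y - 54y^2 + 3y^3, so AVC = VC/y = 268 - 54y + 3y^2 and MC = dTC/dy = 268 - 108y + 9y^2.
AVC hits its minimum where MC = AVC, at y = 9, giving min AVC = 268 - 54·9 + 3·9^2 = $25.
P = $22 lies below min AVC = $25; no output level covers variable cost.
Shutting down limits the loss to fixed cost, $274.

Shut down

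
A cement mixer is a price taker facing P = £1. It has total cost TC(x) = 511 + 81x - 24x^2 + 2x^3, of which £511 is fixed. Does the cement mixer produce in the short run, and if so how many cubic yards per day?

Shut down

Variable cost is VC = 81x - 24x^2 + 2x^3, so AVC = VC/x = 81 - 24x + 2x^2 and MC = dTC/dx = 81 - 48x + 6x^2.
The AVC parabola has its vertex at x = 24/4 = 6, where AVC = 81 - 24·6 + 2·6^2 = £9.
With P < min AVC (£1 < £9), every unit sold adds to the loss.
Best response: produce nothing and absorb the £511 fixed cost.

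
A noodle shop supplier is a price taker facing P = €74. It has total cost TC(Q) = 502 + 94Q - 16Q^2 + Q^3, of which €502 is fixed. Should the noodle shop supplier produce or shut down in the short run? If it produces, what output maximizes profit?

Produce at Q = 10

Strip out fixed cost: VC = 94Q - 16Q^2 + Q^3. Then AVC = 94 - 16Q + Q^2 and MC = 94 - 32Q + 3Q^2.
AVC hits its minimum where MC = AVC, at Q = 8, giving min AVC = 94 - 16·8 + 8^2 = €30.
Because €74 ≥ €30, revenue can cover variable cost; the firm operates.
Solving P = MC: 20 - 32Q + 3Q^2 = 0 ⇒ Q = 2/3 or 10. On the upward-sloping branch, Q* = 10.
Check: AVC at Q = 10 is €34 ≤ P, so revenue covers variable cost.
Profit = P·Q − TC = 74·10 − 842 = -€102, a loss, but smaller than the €502 fixed cost the firm would lose by shutting down.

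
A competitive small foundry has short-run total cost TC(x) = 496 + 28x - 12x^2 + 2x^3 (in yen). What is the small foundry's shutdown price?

¥10 per unit

Short-run supply begins at min AVC. From VC = 28x - 12x^2 + 2x^3, AVC = 28 - 12x + 2x^2.
dAVC/dx = -12 + 4x = 0 gives x = 3. min AVC = 28 - 12·3 + 2·3^2 = 10.
So the shutdown price is ¥10.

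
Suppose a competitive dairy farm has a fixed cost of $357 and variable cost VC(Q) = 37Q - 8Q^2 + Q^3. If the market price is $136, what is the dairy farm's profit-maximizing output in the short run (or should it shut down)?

Produce at Q = 9

From TC, MC = TC'(Q) = 37 - 16Q + 3Q^2 and AVC = VC/Q = 37 - 8Q + Q^2.
AVC is minimized where dAVC/dQ = -8 + 2Q = 0, at Q = 4; min AVC = 37 - 8·4 + 4^2 = $21.
Since P = $136 ≥ min AVC = $21, price covers variable cost and the firm should produce.
Set P = MC: 136 = 37 - 16Q + 3Q^2 → -99 - 16Q + 3Q^2 = 0. The roots are Q = -11/3 and Q = 9; the profit-maximizing output is on the rising part of MC, so Q* = 9.
Check: AVC at Q = 9 is $46 ≤ P, so revenue covers variable cost.
Profit = P·Q − TC = 136·9 − 771 = $453.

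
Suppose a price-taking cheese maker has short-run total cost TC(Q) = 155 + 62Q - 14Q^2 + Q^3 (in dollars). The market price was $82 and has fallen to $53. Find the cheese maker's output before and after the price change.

MC = 62 - 28Q + 3Q^2; the shutdown threshold is min AVC = $13 (at Q = 7).
With P = $82 above the shutdown price, P = MC gives Q = 10.
At P = $53 ≥ min AVC, set P = MC: Q = 9. The firm stays open but cuts output.

Output falls from 10 to 9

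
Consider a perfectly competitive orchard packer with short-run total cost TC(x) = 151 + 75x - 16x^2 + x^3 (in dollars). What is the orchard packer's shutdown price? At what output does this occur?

The firm shuts down when price falls below the minimum of average variable cost. AVC = VC/x = 75 - 16x + x^2.
At the minimum of AVC, MC = AVC. MC = 75 - 32x + 3x^2; setting MC = AVC gives 2x^2 - 16x = 0, so x = 8. min AVC = 11.
For P < $11 the firm produces nothing.

$11 per unit, at x = 8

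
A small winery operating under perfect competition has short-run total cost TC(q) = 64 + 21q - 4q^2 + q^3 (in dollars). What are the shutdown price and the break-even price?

Shutdown price = $17; break-even price = $37

Shutdown price = min AVC. AVC = 21 - 4q + q^2, with vertex at q = 2 and minimum $17.
ATC = 64/q + 21 - 4q + q^2. Setting dATC/dq = −64/q^2 − 4 + 2q = 0 gives q = 4 (since 2·4^3 − 4·4^2 = 64).
min ATC = 64/4 + 21 − 4·4 + 4^2 = $37. That is the break-even price.
Between these two prices the firm operates at a loss; above $37 it earns a profit.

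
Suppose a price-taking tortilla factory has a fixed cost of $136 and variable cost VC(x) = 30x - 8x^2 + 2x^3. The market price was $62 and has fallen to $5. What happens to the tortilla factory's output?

MC = 30 - 16x + 6x^2; the shutdown threshold is min AVC = $22 (at x = 2).
At P = $62 ≥ min AVC, set P = MC on the rising branch: x = 4.
At P = $5 < min AVC = $22, price no longer covers variable cost at any output, so the firm shuts down: x = 0.

Output falls from 4 to 0 (the firm shuts down)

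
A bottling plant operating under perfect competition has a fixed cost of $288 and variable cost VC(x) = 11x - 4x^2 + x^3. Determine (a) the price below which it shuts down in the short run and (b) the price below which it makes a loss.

Shutdown price = $7; break-even price = $71

Shutdown price = min AVC. AVC = 11 - 4x + x^2, with vertex at x = 2 and minimum $7.
ATC = 288/x + 11 - 4x + x^2. Setting dATC/dx = −288/x^2 − 4 + 2x = 0 gives x = 6 (since 2·6^3 − 4·6^2 = 288).
min ATC = 288/6 + 11 − 4·6 + 6^2 = $71. That is the break-even price.
Between these two prices the firm operates at a loss; above $71 it earns a profit.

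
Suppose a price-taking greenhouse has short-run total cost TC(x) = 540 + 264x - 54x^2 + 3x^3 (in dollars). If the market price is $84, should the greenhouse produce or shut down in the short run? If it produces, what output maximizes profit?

Variable cost is VC = 264x - 54x^2 + 3x^3, so AVC = VC/x = 264 - 54x + 3x^2 and MC = dTC/dx = 264 - 108x + 9x^2.
The AVC parabola has its vertex at x = 54/6 = 9, where AVC = 264 - 54·9 + 3·9^2 = $21.
Because $84 ≥ $21, revenue can cover variable cost; the firm operates.
Set P = MC: 84 = 264 - 108x + 9x^2 → 180 - 108x + 9x^2 = 0. The roots are x = 2 and x = 10; the profit-maximizing output is on the rising part of MC, so x* = 10.
Check: AVC at x = 10 is $24 ≤ P, so revenue covers variable cost.
Profit = P·x − TC = 84·10 − 780 = $60.

Produce at x = 10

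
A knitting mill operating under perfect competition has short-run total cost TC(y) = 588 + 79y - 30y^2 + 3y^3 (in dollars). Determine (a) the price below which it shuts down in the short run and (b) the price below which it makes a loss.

Shutdown price = $4; break-even price = $100

Shutdown price = min AVC. AVC = 79 - 30y + 3y^2, with vertex at y = 5 and minimum $4.
ATC = 588/y + 79 - 30y + 3y^2. Setting dATC/dy = −588/y^2 − 30 + 6y = 0 gives y = 7 (since 6·7^3 − 30·7^2 = 588).
min ATC = 588/7 + 79 − 30·7 + 3·7^2 = $100. That is the break-even price.
For $4 ≤ P < $100 the firm produces at a loss; below $4 it shuts down.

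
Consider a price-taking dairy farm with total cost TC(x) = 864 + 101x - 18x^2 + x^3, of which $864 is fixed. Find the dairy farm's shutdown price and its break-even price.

Shutdown price = $20; break-even price = $101

Shutdown price = min AVC. AVC = 101 - 18x + x^2, with vertex at x = 9 and minimum $20.
ATC = 864/x + 101 - 18x + x^2. Setting dATC/dx = −864/x^2 − 18 + 2x = 0 gives x = 12 (since 2·12^3 − 18·12^2 = 864).
min ATC = 864/12 + 101 − 18·12 + 12^2 = $101. That is the break-even price.
Between these two prices the firm operates at a loss; above $101 it earns a profit.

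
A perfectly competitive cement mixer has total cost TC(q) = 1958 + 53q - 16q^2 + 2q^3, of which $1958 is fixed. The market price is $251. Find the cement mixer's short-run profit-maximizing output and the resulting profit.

Profit = -$338 at q = 9

AVC = 53 - 16q + 2q^2; min AVC = $21 at q = 4. Since P = $251 ≥ min AVC, the firm produces.
MC = 53 - 32q + 6q^2. Setting P = MC and taking the root on the rising branch gives q* = 9.
TR = 251·9 = 2259. TC = 1958 + 639 = 2597. Profit = 2259 − 2597 = -$338.
That loss of $338 beats the $1958 the firm would lose by shutting down; producing recovers $1620 of fixed cost.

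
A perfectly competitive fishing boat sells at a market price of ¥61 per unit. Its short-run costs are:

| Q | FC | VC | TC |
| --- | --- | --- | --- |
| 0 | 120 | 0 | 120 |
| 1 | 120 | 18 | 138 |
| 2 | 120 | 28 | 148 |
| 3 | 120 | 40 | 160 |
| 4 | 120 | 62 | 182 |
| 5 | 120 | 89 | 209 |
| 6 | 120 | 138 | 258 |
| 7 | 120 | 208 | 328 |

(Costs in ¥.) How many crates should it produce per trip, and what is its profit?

Profit at each row (π = 61Q − TC): Q=0: -120; Q=1: -77; Q=2: -26; Q=3: 23; Q=4: 62; Q=5: 96; Q=6: 108; Q=7: 99.
Profit is maximized at Q = 6. AVC there is 138/6 = ¥23 ≤ P, so producing beats shutting down (which would give -¥120).

Q = 6; profit = ¥108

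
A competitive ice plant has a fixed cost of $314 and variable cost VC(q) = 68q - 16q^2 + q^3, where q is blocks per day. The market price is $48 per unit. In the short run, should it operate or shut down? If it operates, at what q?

Produce at q = 10

Strip out fixed cost: VC = 68q - 16q^2 + q^3. Then AVC = 68 - 16q + q^2 and MC = 68 - 32q + 3q^2.
The AVC parabola has its vertex at q = 16/2 = 8, where AVC = 68 - 16·8 + 8^2 = $4.
Because $48 ≥ $4, revenue can cover variable cost; the firm operates.
Set P = MC: 48 = 68 - 32q + 3q^2 → 20 - 32q + 3q^2 = 0. The roots are q = 2/3 and q = 10; the profit-maximizing output is on the rising part of MC, so q* = 10.
Check: AVC at q = 10 is $8 ≤ P, so revenue covers variable cost.
Profit = P·q − TC = 48·10 − 394 = $86.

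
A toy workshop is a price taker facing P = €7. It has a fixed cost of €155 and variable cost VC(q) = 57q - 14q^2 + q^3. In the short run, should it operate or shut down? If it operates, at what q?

Shut down

Variable cost is VC = 57q - 14q^2 + q^3, so AVC = VC/q = 57 - 14q + q^2 and MC = dTC/dq = 57 - 28q + 3q^2.
The AVC parabola has its vertex at q = 14/2 = 7, where AVC = 57 - 14·7 + 7^2 = €8.
With P < min AVC (€7 < €8), every unit sold adds to the loss.
Shutting down limits the loss to fixed cost, €155.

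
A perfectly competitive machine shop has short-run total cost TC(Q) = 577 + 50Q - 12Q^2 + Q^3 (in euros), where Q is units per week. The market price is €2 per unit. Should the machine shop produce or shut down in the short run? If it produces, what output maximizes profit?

Variable cost is VC = 50Q - 12Q^2 + Q^3, so AVC = VC/Q = 50 - 12Q + Q^2 and MC = dTC/dQ = 50 - 24Q + 3Q^2.
AVC hits its minimum where MC = AVC, at Q = 6, giving min AVC = 50 - 12·6 + 6^2 = €14.
With P < min AVC (€2 < €14), every unit sold adds to the loss.
The firm minimizes its loss by shutting down and losing only its fixed cost of €577.

Shut down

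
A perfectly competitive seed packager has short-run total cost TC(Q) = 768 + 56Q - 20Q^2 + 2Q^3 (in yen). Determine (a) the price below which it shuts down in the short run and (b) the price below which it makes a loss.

Shutdown price = ¥6; break-even price = ¥120

AVC = 56 - 20Q + 2Q^2; minimized at Q = 5, giving min AVC = ¥6. That is the shutdown price.
ATC = 768/Q + 56 - 20Q + 2Q^2. Setting dATC/dQ = −768/Q^2 − 20 + 4Q = 0 gives Q = 8 (since 4·8^3 − 20·8^2 = 768).
min ATC = 768/8 + 56 − 20·8 + 2·8^2 = ¥120. That is the break-even price.
For ¥6 ≤ P < ¥120 the firm produces at a loss; below ¥6 it shuts down.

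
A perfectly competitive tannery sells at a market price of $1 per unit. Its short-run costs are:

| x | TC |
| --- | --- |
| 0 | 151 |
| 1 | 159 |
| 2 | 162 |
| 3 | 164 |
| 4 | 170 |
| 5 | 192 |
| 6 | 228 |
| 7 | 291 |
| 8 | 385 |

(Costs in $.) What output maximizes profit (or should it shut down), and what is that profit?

Profit at each row (π = 1x − TC): x=0: -151; x=1: -158; x=2: -160; x=3: -161; x=4: -166; x=5: -187; x=6: -222; x=7: -284; x=8: -377.
Profit is highest at x = 0. Equivalently, the lowest AVC in the table is 13/3 ≈ $4.33 at x = 3, and P = $1 falls below it — price never covers variable cost, so the firm shuts down and loses only its fixed cost.

x = 0 (shut down); profit = -$151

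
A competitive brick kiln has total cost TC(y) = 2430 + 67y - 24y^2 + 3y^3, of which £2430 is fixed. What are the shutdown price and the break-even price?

AVC = 67 - 24y + 3y^2; minimized at y = 4, giving min AVC = £19. That is the shutdown price.
ATC = 2430/y + 67 - 24y + 3y^2. Setting dATC/dy = −2430/y^2 − 24 + 6y = 0 gives y = 9 (since 6·9^3 − 24·9^2 = 2430).
min ATC = 2430/9 + 67 − 24·9 + 3·9^2 = £364. That is the break-even price.
Between these two prices the firm operates at a loss; above £364 it earns a profit.

Shutdown price = £19; break-even price = £364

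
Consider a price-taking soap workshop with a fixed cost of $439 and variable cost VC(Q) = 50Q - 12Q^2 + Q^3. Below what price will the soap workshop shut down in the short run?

$14 per unit

Short-run supply begins at min AVC. From VC = 50Q - 12Q^2 + Q^3, AVC = 50 - 12Q + Q^2.
At the minimum of AVC, MC = AVC. MC = 50 - 24Q + 3Q^2; setting MC = AVC gives 2Q^2 - 12Q = 0, so Q = 6. min AVC = 14.
So the shutdown price is $14.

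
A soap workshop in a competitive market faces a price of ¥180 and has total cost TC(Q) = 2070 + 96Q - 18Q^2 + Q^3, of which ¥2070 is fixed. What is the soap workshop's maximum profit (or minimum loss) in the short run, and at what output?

Profit = -¥110 at Q = 14

AVC = 96 - 18Q + Q^2 has its minimum ¥15 at Q = 9; price ¥180 clears that bar, so the firm operates.
With MC = 96 - 36Q + 3Q^2, P = MC on the upward-sloping part at Q* = 14.
TR = 180·14 = 2520. TC = 2070 + 560 = 2630. Profit = 2520 − 2630 = -¥110.
That loss of ¥110 beats the ¥2070 the firm would lose by shutting down; producing recovers ¥1960 of fixed cost.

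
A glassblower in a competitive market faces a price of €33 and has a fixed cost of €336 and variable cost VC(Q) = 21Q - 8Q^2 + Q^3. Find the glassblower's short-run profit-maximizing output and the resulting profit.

Profit = -€192 at Q = 6

AVC = 21 - 8Q + Q^2 has its minimum €5 at Q = 4; price €33 clears that bar, so the firm operates.
With MC = 21 - 16Q + 3Q^2, P = MC on the upward-sloping part at Q* = 6.
TR = 33·6 = 198. TC = 336 + 54 = 390. Profit = 198 − 390 = -€192.
Shutting down would mean losing the fixed cost of €336, so operating at a loss of €192 is better by €144.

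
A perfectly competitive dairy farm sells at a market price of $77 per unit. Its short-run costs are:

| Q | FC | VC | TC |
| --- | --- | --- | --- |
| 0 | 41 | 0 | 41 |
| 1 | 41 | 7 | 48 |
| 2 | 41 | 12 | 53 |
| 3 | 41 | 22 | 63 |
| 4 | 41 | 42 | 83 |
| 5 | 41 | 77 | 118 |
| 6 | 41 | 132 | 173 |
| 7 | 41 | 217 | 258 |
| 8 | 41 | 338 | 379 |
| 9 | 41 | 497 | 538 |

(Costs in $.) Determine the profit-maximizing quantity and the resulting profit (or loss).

Profit at each row (π = 77Q − TC): Q=0: -41; Q=1: 29; Q=2: 101; Q=3: 168; Q=4: 225; Q=5: 267; Q=6: 289; Q=7: 281; Q=8: 237; Q=9: 155.
Profit is maximized at Q = 6. AVC there is 132/6 = $22 ≤ P, so producing beats shutting down (which would give -$41).

Q = 6; profit = $289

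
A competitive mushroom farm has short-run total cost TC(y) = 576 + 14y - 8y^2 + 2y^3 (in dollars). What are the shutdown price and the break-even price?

Shutdown price = min AVC. AVC = 14 - 8y + 2y^2, with vertex at y = 2 and minimum $6.
ATC = 576/y + 14 - 8y + 2y^2. Setting dATC/dy = −576/y^2 − 8 + 4y = 0 gives y = 6 (since 4·6^3 − 8·6^2 = 576).
min ATC = 576/6 + 14 − 8·6 + 2·6^2 = $134. That is the break-even price.
Between these two prices the firm operates at a loss; above $134 it earns a profit.

Shutdown price = $6; break-even price = $134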